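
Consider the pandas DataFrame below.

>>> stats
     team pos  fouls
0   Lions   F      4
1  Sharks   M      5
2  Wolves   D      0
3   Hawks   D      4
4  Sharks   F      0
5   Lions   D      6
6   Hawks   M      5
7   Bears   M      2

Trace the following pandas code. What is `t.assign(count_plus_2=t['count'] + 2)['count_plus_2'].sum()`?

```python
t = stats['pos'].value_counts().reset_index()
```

14

value_counts of pos:
pos
M    3
D    3
F    2
Name: count, dtype: int64
reset_index():
  pos  count
0   M      3
1   D      3
2   F      2
add column count_plus_2 = t['count'] + 2:
  pos  count  count_plus_2
0   M      3             5
1   D      3             5
2   F      2             4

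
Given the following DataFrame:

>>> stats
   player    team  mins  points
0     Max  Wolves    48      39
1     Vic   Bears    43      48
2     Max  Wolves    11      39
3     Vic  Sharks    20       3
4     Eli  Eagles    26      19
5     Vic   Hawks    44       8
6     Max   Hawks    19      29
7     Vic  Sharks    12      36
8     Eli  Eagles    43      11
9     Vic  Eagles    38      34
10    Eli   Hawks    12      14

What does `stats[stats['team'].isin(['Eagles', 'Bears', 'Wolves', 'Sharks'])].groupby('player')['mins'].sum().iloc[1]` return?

59

filter rows where team in ['Eagles', 'Bears', 'Wolves', 'Sharks']:
  player    team  mins  points
0    Max  Wolves    48      39
1    Vic   Bears    43      48
2    Max  Wolves    11      39
3    Vic  Sharks    20       3
4    Eli  Eagles    26      19
7    Vic  Sharks    12      36
8    Eli  Eagles    43      11
9    Vic  Eagles    38      34
group by player, sum of mins:
player
Eli     69
Max     59
Vic    113
Name: mins, dtype: int64
Reading off the value at position 1, we get 59.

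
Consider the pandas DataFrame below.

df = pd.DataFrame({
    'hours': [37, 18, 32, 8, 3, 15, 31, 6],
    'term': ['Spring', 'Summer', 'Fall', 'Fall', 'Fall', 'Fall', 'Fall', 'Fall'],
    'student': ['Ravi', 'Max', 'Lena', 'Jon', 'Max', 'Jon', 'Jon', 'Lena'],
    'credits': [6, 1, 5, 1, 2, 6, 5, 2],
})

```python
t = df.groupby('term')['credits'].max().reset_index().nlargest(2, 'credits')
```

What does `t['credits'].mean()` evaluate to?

group by term, max of credits:
term
Fall      6
Spring    6
Summer    1
Name: credits, dtype: int64
reset_index():
     term  credits
0    Fall        6
1  Spring        6
2  Summer        1
take 2 rows with largest credits:
     term  credits
0    Fall        6
1  Spring        6
Then the mean of column 'credits': 6.0

6.0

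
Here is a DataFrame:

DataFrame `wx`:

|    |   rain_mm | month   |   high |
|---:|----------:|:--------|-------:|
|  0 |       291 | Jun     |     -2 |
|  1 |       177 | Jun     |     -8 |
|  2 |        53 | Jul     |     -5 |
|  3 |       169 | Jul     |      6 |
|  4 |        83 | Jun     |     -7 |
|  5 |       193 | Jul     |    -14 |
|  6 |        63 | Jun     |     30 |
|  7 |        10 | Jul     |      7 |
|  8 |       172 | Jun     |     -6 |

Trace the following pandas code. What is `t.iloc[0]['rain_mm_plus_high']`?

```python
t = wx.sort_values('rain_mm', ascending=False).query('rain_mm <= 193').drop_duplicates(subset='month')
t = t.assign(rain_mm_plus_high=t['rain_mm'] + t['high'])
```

sort by rain_mm descending:
   rain_mm month  high
0      291   Jun    -2
5      193   Jul   -14
1      177   Jun    -8
8      172   Jun    -6
3      169   Jul     6
4       83   Jun    -7
6       63   Jun    30
2       53   Jul    -5
7       10   Jul     7
filter rows where rain_mm <= 193:
   rain_mm month  high
5      193   Jul   -14
1      177   Jun    -8
8      172   Jun    -6
3      169   Jul     6
4       83   Jun    -7
6       63   Jun    30
2       53   Jul    -5
7       10   Jul     7
drop duplicate month (keep=first):
   rain_mm month  high
5      193   Jul   -14
1      177   Jun    -8
add column rain_mm_plus_high = t['rain_mm'] + t['high']:
   rain_mm month  high  rain_mm_plus_high
5      193   Jul   -14                179
1      177   Jun    -8                169

179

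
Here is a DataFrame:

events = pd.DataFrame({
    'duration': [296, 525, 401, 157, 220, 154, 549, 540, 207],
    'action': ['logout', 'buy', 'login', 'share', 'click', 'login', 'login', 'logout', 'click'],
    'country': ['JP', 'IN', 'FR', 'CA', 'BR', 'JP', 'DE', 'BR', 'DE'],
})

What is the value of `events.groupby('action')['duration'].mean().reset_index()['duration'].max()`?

525.0

group by action, mean of duration:
action
buy       525.0
click     213.5
login     368.0
logout    418.0
share     157.0
Name: duration, dtype: float64
reset_index():
   action  duration
0     buy     525.0
1   click     213.5
2   login     368.0
3  logout     418.0
4   share     157.0
Taking the max of column 'duration' gives 525.0.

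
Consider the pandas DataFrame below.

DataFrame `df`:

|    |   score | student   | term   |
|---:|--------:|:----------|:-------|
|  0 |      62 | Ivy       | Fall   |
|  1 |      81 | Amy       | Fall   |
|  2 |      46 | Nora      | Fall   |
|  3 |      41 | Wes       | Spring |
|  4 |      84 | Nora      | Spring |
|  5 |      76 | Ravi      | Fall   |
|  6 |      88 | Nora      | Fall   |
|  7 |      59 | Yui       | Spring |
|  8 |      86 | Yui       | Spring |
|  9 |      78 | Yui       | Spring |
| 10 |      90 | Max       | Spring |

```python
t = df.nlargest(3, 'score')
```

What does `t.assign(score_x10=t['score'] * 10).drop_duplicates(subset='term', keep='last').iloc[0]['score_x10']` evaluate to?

880

take 3 rows with largest score:
    score student    term
10     90     Max  Spring
6      88    Nora    Fall
8      86     Yui  Spring
add column score_x10 = t['score'] * 10:
    score student    term  score_x10
10     90     Max  Spring        900
6      88    Nora    Fall        880
8      86     Yui  Spring        860
drop duplicate term (keep=last):
   score student    term  score_x10
6     88    Nora    Fall        880
8     86     Yui  Spring        860
The value at position 0, column 'score_x10' is 880.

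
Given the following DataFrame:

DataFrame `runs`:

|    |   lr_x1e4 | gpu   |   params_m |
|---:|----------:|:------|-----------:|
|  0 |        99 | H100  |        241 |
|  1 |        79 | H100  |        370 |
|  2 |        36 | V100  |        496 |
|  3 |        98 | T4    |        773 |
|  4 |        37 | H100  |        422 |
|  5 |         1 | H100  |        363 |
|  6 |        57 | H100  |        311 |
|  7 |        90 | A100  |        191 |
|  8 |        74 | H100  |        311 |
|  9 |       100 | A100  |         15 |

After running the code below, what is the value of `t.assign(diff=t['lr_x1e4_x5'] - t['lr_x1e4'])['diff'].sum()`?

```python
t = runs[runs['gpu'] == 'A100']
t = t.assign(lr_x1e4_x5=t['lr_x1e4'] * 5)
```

filter rows where gpu == 'A100':
   lr_x1e4   gpu  params_m
7       90  A100       191
9      100  A100        15
add column lr_x1e4_x5 = t['lr_x1e4'] * 5:
   lr_x1e4   gpu  params_m  lr_x1e4_x5
7       90  A100       191         450
9      100  A100        15         500
add column diff = t['lr_x1e4_x5'] - t['lr_x1e4']:
   lr_x1e4   gpu  params_m  lr_x1e4_x5  diff
7       90  A100       191         450   360
9      100  A100        15         500   400
Hence 760.

760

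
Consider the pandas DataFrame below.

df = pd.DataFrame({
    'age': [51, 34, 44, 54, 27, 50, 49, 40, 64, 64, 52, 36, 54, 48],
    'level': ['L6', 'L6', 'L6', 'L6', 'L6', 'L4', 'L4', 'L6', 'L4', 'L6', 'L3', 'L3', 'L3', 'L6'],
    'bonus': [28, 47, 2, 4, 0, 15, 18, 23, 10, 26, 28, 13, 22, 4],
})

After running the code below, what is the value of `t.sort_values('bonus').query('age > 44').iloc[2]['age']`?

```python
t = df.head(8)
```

49

take first 8 rows:
   age level  bonus
0   51    L6     28
1   34    L6     47
2   44    L6      2
3   54    L6      4
4   27    L6      0
5   50    L4     15
6   49    L4     18
7   40    L6     23
sort by bonus:
   age level  bonus
4   27    L6      0
2   44    L6      2
3   54    L6      4
5   50    L4     15
6   49    L4     18
7   40    L6     23
0   51    L6     28
1   34    L6     47
filter rows where age > 44:
   age level  bonus
3   54    L6      4
5   50    L4     15
6   49    L4     18
0   51    L6     28
value at position 2, column 'age' → 49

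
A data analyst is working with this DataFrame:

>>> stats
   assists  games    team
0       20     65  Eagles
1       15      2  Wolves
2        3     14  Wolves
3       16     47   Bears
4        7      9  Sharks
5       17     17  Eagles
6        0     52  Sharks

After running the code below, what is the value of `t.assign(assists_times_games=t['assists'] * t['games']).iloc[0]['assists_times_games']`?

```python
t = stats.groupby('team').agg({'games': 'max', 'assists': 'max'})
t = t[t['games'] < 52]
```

group by team: max(games), max(assists):
        games  assists
team                  
Bears      47       16
Eagles     65       20
Sharks     52        7
Wolves     14       15
filter rows where games < 52:
        games  assists
team                  
Bears      47       16
Wolves     14       15
add column assists_times_games = t['assists'] * t['games']:
        games  assists  assists_times_games
team                                       
Bears      47       16                  752
Wolves     14       15                  210
So iloc[0]['assists_times_games'] = 752.

752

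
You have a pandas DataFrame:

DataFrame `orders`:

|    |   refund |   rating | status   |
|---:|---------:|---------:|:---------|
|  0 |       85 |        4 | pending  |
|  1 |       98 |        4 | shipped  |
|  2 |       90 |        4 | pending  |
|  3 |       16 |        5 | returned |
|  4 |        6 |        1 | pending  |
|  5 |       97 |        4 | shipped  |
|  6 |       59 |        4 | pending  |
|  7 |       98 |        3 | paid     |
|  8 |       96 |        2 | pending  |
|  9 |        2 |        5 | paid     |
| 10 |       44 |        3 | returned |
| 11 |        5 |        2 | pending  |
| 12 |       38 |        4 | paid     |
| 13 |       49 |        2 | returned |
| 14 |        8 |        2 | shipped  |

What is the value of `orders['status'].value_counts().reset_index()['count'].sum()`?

value_counts of status:
status
pending     6
shipped     3
returned    3
paid        3
Name: count, dtype: int64
reset_index():
     status  count
0   pending      6
1   shipped      3
2  returned      3
3      paid      3
The sum of column 'count' is 15.

15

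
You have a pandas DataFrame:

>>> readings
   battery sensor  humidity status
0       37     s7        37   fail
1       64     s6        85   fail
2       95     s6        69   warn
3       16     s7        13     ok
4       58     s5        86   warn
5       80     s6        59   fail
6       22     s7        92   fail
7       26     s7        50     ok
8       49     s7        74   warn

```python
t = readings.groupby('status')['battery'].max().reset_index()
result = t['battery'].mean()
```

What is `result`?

group by status, max of battery:
status
fail    80
ok      26
warn    95
Name: battery, dtype: int64
reset_index():
  status  battery
0   fail       80
1     ok       26
2   warn       95

67.0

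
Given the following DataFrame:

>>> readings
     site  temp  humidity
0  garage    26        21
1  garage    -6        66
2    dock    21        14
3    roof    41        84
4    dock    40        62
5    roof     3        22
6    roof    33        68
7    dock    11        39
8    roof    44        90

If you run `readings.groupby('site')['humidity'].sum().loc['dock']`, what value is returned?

115

group by site, sum of humidity:
site
dock      115
garage     87
roof      264
Name: humidity, dtype: int64
Taking the value at index 'dock' gives 115.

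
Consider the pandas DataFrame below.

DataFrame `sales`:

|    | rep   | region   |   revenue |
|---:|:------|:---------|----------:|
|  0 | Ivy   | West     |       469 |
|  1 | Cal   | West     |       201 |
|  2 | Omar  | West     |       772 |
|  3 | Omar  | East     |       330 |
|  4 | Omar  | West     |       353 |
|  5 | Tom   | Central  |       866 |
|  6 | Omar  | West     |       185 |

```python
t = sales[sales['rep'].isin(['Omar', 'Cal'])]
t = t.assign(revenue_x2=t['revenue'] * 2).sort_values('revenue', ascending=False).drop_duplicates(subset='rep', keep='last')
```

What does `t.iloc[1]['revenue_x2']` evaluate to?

370

filter rows where rep in ['Omar', 'Cal']:
    rep region  revenue
1   Cal   West      201
2  Omar   West      772
3  Omar   East      330
4  Omar   West      353
6  Omar   West      185
add column revenue_x2 = t['revenue'] * 2:
    rep region  revenue  revenue_x2
1   Cal   West      201         402
2  Omar   West      772        1544
3  Omar   East      330         660
4  Omar   West      353         706
6  Omar   West      185         370
sort by revenue descending:
    rep region  revenue  revenue_x2
2  Omar   West      772        1544
4  Omar   West      353         706
3  Omar   East      330         660
1   Cal   West      201         402
6  Omar   West      185         370
drop duplicate rep (keep=last):
    rep region  revenue  revenue_x2
1   Cal   West      201         402
6  Omar   West      185         370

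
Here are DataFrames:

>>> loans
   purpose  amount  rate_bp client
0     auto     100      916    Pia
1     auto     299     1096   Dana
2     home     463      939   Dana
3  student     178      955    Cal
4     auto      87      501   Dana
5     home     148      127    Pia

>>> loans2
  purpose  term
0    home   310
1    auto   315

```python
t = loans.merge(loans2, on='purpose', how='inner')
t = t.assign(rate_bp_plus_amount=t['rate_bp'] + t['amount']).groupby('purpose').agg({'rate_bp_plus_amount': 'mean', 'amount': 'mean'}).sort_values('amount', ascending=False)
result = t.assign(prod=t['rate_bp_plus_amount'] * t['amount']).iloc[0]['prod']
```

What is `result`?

256161.75

merge on 'purpose' (how='inner') → 5 rows:
  purpose  amount  rate_bp client  term
0    auto     100      916    Pia   315
1    auto     299     1096   Dana   315
2    home     463      939   Dana   310
3    auto      87      501   Dana   315
4    home     148      127    Pia   310
add column rate_bp_plus_amount = t['rate_bp'] + t['amount']:
  purpose  amount  rate_bp client  term  rate_bp_plus_amount
0    auto     100      916    Pia   315                 1016
1    auto     299     1096   Dana   315                 1395
2    home     463      939   Dana   310                 1402
3    auto      87      501   Dana   315                  588
4    home     148      127    Pia   310                  275
group by purpose: mean(rate_bp_plus_amount), mean(amount):
         rate_bp_plus_amount  amount
purpose                             
auto              999.666667   162.0
home              838.500000   305.5
sort by amount descending:
         rate_bp_plus_amount  amount
purpose                             
home              838.500000   305.5
auto              999.666667   162.0
add column prod = t['rate_bp_plus_amount'] * t['amount']:
         rate_bp_plus_amount  amount       prod
purpose                                        
home              838.500000   305.5  256161.75
auto              999.666667   162.0  161946.00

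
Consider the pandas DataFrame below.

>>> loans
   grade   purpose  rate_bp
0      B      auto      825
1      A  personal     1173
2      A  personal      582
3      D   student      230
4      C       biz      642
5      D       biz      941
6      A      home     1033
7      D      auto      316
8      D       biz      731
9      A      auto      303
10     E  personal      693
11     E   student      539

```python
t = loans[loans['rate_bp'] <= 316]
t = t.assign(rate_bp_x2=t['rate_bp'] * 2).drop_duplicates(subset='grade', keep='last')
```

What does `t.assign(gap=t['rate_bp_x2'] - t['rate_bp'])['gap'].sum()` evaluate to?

619

filter rows where rate_bp <= 316:
  grade  purpose  rate_bp
3     D  student      230
7     D     auto      316
9     A     auto      303
add column rate_bp_x2 = t['rate_bp'] * 2:
  grade  purpose  rate_bp  rate_bp_x2
3     D  student      230         460
7     D     auto      316         632
9     A     auto      303         606
drop duplicate grade (keep=last):
  grade purpose  rate_bp  rate_bp_x2
7     D    auto      316         632
9     A    auto      303         606
add column gap = t['rate_bp_x2'] - t['rate_bp']:
  grade purpose  rate_bp  rate_bp_x2  gap
7     D    auto      316         632  316
9     A    auto      303         606  303
Finally, sum of column 'gap' = 619.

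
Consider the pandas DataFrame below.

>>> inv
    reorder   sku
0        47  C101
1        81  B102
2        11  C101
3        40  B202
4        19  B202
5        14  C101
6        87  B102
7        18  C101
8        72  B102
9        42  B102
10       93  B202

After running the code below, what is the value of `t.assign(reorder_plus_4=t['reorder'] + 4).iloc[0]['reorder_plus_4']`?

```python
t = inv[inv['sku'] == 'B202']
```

44

filter rows where sku == 'B202':
    reorder   sku
3        40  B202
4        19  B202
10       93  B202
add column reorder_plus_4 = t['reorder'] + 4:
    reorder   sku  reorder_plus_4
3        40  B202              44
4        19  B202              23
10       93  B202              97
Then the value at position 0, column 'reorder_plus_4': 44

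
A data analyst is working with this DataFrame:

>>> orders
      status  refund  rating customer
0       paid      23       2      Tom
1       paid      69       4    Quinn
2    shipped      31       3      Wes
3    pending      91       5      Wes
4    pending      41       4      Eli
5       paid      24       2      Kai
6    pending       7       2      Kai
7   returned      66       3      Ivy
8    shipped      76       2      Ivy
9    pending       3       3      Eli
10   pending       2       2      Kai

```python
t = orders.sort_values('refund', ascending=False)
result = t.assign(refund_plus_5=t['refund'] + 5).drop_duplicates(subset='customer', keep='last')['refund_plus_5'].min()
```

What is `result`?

7

sort by refund descending:
      status  refund  rating customer
3    pending      91       5      Wes
8    shipped      76       2      Ivy
1       paid      69       4    Quinn
7   returned      66       3      Ivy
4    pending      41       4      Eli
2    shipped      31       3      Wes
5       paid      24       2      Kai
0       paid      23       2      Tom
6    pending       7       2      Kai
9    pending       3       3      Eli
10   pending       2       2      Kai
add column refund_plus_5 = t['refund'] + 5:
      status  refund  rating customer  refund_plus_5
3    pending      91       5      Wes             96
8    shipped      76       2      Ivy             81
1       paid      69       4    Quinn             74
7   returned      66       3      Ivy             71
4    pending      41       4      Eli             46
2    shipped      31       3      Wes             36
5       paid      24       2      Kai             29
0       paid      23       2      Tom             28
6    pending       7       2      Kai             12
9    pending       3       3      Eli              8
10   pending       2       2      Kai              7
drop duplicate customer (keep=last):
      status  refund  rating customer  refund_plus_5
1       paid      69       4    Quinn             74
7   returned      66       3      Ivy             71
2    shipped      31       3      Wes             36
0       paid      23       2      Tom             28
9    pending       3       3      Eli              8
10   pending       2       2      Kai              7
Hence 7.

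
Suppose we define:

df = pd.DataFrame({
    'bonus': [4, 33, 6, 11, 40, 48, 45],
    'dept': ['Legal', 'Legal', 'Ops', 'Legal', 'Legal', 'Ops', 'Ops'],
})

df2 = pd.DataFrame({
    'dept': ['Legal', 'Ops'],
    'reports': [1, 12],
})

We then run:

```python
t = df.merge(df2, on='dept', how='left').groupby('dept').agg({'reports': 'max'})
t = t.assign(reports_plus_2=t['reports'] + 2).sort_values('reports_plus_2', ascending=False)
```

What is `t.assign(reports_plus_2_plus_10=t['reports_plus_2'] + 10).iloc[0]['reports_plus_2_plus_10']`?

24

merge on 'dept' (how='left') → 7 rows:
   bonus   dept  reports
0      4  Legal        1
1     33  Legal        1
2      6    Ops       12
3     11  Legal        1
4     40  Legal        1
5     48    Ops       12
6     45    Ops       12
group by dept, max of reports:
       reports
dept          
Legal        1
Ops         12
add column reports_plus_2 = t['reports'] + 2:
       reports  reports_plus_2
dept                          
Legal        1               3
Ops         12              14
sort by reports_plus_2 descending:
       reports  reports_plus_2
dept                          
Ops         12              14
Legal        1               3
add column reports_plus_2_plus_10 = t['reports_plus_2'] + 10:
       reports  reports_plus_2  reports_plus_2_plus_10
dept                                                  
Ops         12              14                      24
Legal        1               3                      13
value at position 0, column 'reports_plus_2_plus_10' → 24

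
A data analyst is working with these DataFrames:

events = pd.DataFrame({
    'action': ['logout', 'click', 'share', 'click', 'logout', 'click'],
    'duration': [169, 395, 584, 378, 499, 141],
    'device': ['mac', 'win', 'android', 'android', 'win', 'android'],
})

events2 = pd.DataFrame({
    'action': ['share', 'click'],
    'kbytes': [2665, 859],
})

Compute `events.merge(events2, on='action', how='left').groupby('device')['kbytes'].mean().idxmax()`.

merge on 'action' (how='left') → 6 rows:
   action  duration   device  kbytes
0  logout       169      mac     NaN
1   click       395      win   859.0
2   share       584  android  2665.0
3   click       378  android   859.0
4  logout       499      win     NaN
5   click       141  android   859.0
group by device, mean of kbytes:
device
android    1461.0
mac           NaN
win         859.0
Name: kbytes, dtype: float64
The label with the largest value is android.

android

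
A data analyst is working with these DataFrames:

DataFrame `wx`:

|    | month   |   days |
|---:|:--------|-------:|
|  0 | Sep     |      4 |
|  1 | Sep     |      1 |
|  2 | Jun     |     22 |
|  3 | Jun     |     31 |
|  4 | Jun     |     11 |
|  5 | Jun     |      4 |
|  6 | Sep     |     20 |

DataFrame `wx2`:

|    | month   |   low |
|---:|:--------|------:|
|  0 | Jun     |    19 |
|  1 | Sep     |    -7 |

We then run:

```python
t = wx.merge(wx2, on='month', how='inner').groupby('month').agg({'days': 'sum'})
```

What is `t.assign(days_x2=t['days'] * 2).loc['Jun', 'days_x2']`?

136

merge on 'month' (how='inner') → 7 rows:
  month  days  low
0   Sep     4   -7
1   Sep     1   -7
2   Jun    22   19
3   Jun    31   19
4   Jun    11   19
5   Jun     4   19
6   Sep    20   -7
group by month, sum of days:
       days
month      
Jun      68
Sep      25
add column days_x2 = t['days'] * 2:
       days  days_x2
month               
Jun      68      136
Sep      25       50
Reading off the value at row 'Jun', column 'days_x2', we get 136.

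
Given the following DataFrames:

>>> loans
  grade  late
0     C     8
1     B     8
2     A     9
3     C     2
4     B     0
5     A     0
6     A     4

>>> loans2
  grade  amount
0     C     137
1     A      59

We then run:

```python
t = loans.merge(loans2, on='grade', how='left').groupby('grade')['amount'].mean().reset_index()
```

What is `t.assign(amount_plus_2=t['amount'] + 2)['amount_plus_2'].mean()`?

merge on 'grade' (how='left') → 7 rows:
  grade  late  amount
0     C     8   137.0
1     B     8     NaN
2     A     9    59.0
3     C     2   137.0
4     B     0     NaN
5     A     0    59.0
6     A     4    59.0
group by grade, mean of amount:
grade
A     59.0
B      NaN
C    137.0
Name: amount, dtype: float64
reset_index():
  grade  amount
0     A    59.0
1     B     NaN
2     C   137.0
add column amount_plus_2 = t['amount'] + 2:
  grade  amount  amount_plus_2
0     A    59.0           61.0
1     B     NaN            NaN
2     C   137.0          139.0
Reading off the mean of column 'amount_plus_2', we get 100.0.

100.0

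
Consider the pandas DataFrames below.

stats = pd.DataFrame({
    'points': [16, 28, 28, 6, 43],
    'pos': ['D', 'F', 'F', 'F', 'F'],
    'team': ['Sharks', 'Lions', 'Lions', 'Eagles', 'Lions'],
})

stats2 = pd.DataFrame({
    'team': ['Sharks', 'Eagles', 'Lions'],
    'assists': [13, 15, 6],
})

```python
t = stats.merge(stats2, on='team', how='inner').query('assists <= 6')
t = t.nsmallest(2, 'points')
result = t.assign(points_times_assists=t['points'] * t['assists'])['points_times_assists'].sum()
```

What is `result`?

336

merge on 'team' (how='inner') → 5 rows:
   points pos    team  assists
0      16   D  Sharks       13
1      28   F   Lions        6
2      28   F   Lions        6
3       6   F  Eagles       15
4      43   F   Lions        6
filter rows where assists <= 6:
   points pos   team  assists
1      28   F  Lions        6
2      28   F  Lions        6
4      43   F  Lions        6
take 2 rows with smallest points:
   points pos   team  assists
1      28   F  Lions        6
2      28   F  Lions        6
add column points_times_assists = t['points'] * t['assists']:
   points pos   team  assists  points_times_assists
1      28   F  Lions        6                   168
2      28   F  Lions        6                   168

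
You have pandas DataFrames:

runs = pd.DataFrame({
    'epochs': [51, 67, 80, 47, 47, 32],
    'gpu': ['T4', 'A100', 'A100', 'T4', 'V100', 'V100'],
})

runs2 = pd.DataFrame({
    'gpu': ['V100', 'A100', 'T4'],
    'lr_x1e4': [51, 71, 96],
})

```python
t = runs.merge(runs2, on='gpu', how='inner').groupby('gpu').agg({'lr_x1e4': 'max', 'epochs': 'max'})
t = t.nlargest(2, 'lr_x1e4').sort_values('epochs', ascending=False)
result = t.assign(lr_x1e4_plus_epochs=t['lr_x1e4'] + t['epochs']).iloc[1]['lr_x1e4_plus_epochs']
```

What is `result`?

147

merge on 'gpu' (how='inner') → 6 rows:
   epochs   gpu  lr_x1e4
0      51    T4       96
1      67  A100       71
2      80  A100       71
3      47    T4       96
4      47  V100       51
5      32  V100       51
group by gpu: max(lr_x1e4), max(epochs):
      lr_x1e4  epochs
gpu                  
A100       71      80
T4         96      51
V100       51      47
take 2 rows with largest lr_x1e4:
      lr_x1e4  epochs
gpu                  
T4         96      51
A100       71      80
sort by epochs descending:
      lr_x1e4  epochs
gpu                  
A100       71      80
T4         96      51
add column lr_x1e4_plus_epochs = t['lr_x1e4'] + t['epochs']:
      lr_x1e4  epochs  lr_x1e4_plus_epochs
gpu                                       
A100       71      80                  151
T4         96      51                  147
Then the value at position 1, column 'lr_x1e4_plus_epochs': 147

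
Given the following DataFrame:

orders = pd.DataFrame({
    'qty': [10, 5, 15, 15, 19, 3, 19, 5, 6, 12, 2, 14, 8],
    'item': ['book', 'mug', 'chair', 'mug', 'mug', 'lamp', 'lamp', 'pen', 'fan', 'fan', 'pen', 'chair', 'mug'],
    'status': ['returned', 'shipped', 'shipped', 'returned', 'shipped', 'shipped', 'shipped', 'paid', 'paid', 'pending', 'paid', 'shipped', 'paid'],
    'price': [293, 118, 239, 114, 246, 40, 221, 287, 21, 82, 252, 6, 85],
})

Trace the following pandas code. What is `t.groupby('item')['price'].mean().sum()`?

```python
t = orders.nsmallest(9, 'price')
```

take 9 rows with smallest price:
    qty   item    status  price
11   14  chair   shipped      6
8     6    fan      paid     21
5     3   lamp   shipped     40
9    12    fan   pending     82
12    8    mug      paid     85
3    15    mug  returned    114
1     5    mug   shipped    118
6    19   lamp   shipped    221
2    15  chair   shipped    239
group by item, mean of price:
item
chair    122.500000
fan       51.500000
lamp     130.500000
mug      105.666667
Name: price, dtype: float64
Reading off the sum of the resulting series, we get 410.166666667.

410.166666667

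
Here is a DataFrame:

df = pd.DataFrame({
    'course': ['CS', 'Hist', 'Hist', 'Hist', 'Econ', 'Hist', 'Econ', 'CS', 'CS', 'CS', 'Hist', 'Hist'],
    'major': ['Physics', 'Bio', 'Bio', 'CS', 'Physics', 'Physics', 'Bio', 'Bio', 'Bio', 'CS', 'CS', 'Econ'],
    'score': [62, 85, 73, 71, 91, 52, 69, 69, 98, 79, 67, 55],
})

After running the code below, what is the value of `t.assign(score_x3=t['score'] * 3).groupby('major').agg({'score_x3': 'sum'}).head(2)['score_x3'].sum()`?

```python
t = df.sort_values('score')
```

sort by score:
   course    major  score
5    Hist  Physics     52
11   Hist     Econ     55
0      CS  Physics     62
10   Hist       CS     67
6    Econ      Bio     69
7      CS      Bio     69
3    Hist       CS     71
2    Hist      Bio     73
9      CS       CS     79
1    Hist      Bio     85
4    Econ  Physics     91
8      CS      Bio     98
add column score_x3 = t['score'] * 3:
   course    major  score  score_x3
5    Hist  Physics     52       156
11   Hist     Econ     55       165
0      CS  Physics     62       186
10   Hist       CS     67       201
6    Econ      Bio     69       207
7      CS      Bio     69       207
3    Hist       CS     71       213
2    Hist      Bio     73       219
9      CS       CS     79       237
1    Hist      Bio     85       255
4    Econ  Physics     91       273
8      CS      Bio     98       294
group by major, sum of score_x3:
         score_x3
major            
Bio          1182
CS            651
Econ          165
Physics       615
take first 2 rows:
       score_x3
major          
Bio        1182
CS          651
Reading off the sum of column 'score_x3', we get 1833.

1833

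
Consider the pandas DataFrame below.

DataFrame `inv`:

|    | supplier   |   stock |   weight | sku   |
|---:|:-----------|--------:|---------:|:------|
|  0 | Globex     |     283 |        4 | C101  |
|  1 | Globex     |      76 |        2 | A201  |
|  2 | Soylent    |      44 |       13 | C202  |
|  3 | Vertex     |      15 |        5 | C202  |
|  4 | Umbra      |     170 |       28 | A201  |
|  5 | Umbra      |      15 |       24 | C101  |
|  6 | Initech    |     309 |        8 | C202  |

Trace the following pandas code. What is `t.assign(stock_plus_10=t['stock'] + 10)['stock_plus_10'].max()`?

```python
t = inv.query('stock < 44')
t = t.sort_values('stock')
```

filter rows where stock < 44:
  supplier  stock  weight   sku
3   Vertex     15       5  C202
5    Umbra     15      24  C101
sort by stock:
  supplier  stock  weight   sku
3   Vertex     15       5  C202
5    Umbra     15      24  C101
add column stock_plus_10 = t['stock'] + 10:
  supplier  stock  weight   sku  stock_plus_10
3   Vertex     15       5  C202             25
5    Umbra     15      24  C101             25
max of column 'stock_plus_10' → 25

25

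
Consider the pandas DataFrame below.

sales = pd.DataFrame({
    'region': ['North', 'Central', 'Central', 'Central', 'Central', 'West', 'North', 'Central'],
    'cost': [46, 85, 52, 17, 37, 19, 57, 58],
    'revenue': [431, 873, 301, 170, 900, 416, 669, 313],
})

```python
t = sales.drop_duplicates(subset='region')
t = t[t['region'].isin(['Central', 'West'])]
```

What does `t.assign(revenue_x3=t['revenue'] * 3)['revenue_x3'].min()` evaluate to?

drop duplicate region (keep=first):
    region  cost  revenue
0    North    46      431
1  Central    85      873
5     West    19      416
filter rows where region in ['Central', 'West']:
    region  cost  revenue
1  Central    85      873
5     West    19      416
add column revenue_x3 = t['revenue'] * 3:
    region  cost  revenue  revenue_x3
1  Central    85      873        2619
5     West    19      416        1248
Hence 1248.

1248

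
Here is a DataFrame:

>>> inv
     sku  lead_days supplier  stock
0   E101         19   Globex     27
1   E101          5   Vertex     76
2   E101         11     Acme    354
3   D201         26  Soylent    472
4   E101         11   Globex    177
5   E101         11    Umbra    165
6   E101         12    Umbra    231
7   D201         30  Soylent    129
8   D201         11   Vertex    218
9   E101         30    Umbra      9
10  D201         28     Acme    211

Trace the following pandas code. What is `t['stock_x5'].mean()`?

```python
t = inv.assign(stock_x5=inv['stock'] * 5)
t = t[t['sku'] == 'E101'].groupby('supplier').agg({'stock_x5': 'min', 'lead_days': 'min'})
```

add column stock_x5 = inv['stock'] * 5:
     sku  lead_days supplier  stock  stock_x5
0   E101         19   Globex     27       135
1   E101          5   Vertex     76       380
2   E101         11     Acme    354      1770
3   D201         26  Soylent    472      2360
4   E101         11   Globex    177       885
5   E101         11    Umbra    165       825
6   E101         12    Umbra    231      1155
7   D201         30  Soylent    129       645
8   D201         11   Vertex    218      1090
9   E101         30    Umbra      9        45
10  D201         28     Acme    211      1055
filter rows where sku == 'E101':
    sku  lead_days supplier  stock  stock_x5
0  E101         19   Globex     27       135
1  E101          5   Vertex     76       380
2  E101         11     Acme    354      1770
4  E101         11   Globex    177       885
5  E101         11    Umbra    165       825
6  E101         12    Umbra    231      1155
9  E101         30    Umbra      9        45
group by supplier: min(stock_x5), min(lead_days):
          stock_x5  lead_days
supplier                     
Acme          1770         11
Globex         135         11
Umbra           45         11
Vertex         380          5
The mean of column 'stock_x5' is 582.5.

582.5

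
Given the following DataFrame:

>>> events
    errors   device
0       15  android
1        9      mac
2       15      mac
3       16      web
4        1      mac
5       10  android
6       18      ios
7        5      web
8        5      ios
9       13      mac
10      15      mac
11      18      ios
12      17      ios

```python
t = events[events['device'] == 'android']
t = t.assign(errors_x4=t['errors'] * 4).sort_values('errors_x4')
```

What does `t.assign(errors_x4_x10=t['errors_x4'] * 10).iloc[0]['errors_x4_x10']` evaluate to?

400

filter rows where device == 'android':
   errors   device
0      15  android
5      10  android
add column errors_x4 = t['errors'] * 4:
   errors   device  errors_x4
0      15  android         60
5      10  android         40
sort by errors_x4:
   errors   device  errors_x4
5      10  android         40
0      15  android         60
add column errors_x4_x10 = t['errors_x4'] * 10:
   errors   device  errors_x4  errors_x4_x10
5      10  android         40            400
0      15  android         60            600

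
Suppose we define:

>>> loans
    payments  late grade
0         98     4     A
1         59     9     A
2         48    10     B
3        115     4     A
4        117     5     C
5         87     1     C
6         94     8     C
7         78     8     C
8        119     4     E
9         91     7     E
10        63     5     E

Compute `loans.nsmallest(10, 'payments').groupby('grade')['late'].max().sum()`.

take 10 rows with smallest payments:
    payments  late grade
2         48    10     B
1         59     9     A
10        63     5     E
7         78     8     C
5         87     1     C
9         91     7     E
6         94     8     C
0         98     4     A
3        115     4     A
4        117     5     C
group by grade, max of late:
grade
A     9
B    10
C     8
E     7
Name: late, dtype: int64
sum of the resulting series → 34

34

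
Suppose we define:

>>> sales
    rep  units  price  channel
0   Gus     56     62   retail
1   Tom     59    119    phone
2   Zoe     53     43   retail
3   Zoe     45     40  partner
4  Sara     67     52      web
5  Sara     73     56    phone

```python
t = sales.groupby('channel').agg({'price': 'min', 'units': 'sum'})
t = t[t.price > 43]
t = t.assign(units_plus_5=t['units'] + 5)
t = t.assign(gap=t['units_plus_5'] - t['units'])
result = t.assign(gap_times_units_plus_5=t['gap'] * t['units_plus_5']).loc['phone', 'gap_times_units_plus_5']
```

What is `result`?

685

group by channel: min(price), sum(units):
         price  units
channel              
partner     40     45
phone       56    132
retail      43    109
web         52     67
filter rows where price > 43:
         price  units
channel              
phone       56    132
web         52     67
add column units_plus_5 = t['units'] + 5:
         price  units  units_plus_5
channel                            
phone       56    132           137
web         52     67            72
add column gap = t['units_plus_5'] - t['units']:
         price  units  units_plus_5  gap
channel                                 
phone       56    132           137    5
web         52     67            72    5
add column gap_times_units_plus_5 = t['gap'] * t['units_plus_5']:
         price  units  units_plus_5  gap  gap_times_units_plus_5
channel                                                         
phone       56    132           137    5                     685
web         52     67            72    5                     360
Hence 685.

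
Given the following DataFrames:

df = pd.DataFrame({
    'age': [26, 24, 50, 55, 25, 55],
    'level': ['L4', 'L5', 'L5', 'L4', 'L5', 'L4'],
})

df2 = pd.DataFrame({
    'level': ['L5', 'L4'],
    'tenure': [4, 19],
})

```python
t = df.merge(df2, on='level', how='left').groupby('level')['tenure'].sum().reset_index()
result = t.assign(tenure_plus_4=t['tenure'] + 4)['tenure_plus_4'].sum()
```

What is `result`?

77

merge on 'level' (how='left') → 6 rows:
   age level  tenure
0   26    L4      19
1   24    L5       4
2   50    L5       4
3   55    L4      19
4   25    L5       4
5   55    L4      19
group by level, sum of tenure:
level
L4    57
L5    12
Name: tenure, dtype: int64
reset_index():
  level  tenure
0    L4      57
1    L5      12
add column tenure_plus_4 = t['tenure'] + 4:
  level  tenure  tenure_plus_4
0    L4      57             61
1    L5      12             16
Reading off the sum of column 'tenure_plus_4', we get 77.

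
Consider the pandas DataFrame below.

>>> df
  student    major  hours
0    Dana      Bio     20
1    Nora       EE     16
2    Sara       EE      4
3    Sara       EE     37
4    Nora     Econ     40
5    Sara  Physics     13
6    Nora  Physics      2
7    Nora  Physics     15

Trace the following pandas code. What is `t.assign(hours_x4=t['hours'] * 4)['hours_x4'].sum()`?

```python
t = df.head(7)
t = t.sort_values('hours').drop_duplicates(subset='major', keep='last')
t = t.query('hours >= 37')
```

take first 7 rows:
  student    major  hours
0    Dana      Bio     20
1    Nora       EE     16
2    Sara       EE      4
3    Sara       EE     37
4    Nora     Econ     40
5    Sara  Physics     13
6    Nora  Physics      2
sort by hours:
  student    major  hours
6    Nora  Physics      2
2    Sara       EE      4
5    Sara  Physics     13
1    Nora       EE     16
0    Dana      Bio     20
3    Sara       EE     37
4    Nora     Econ     40
drop duplicate major (keep=last):
  student    major  hours
5    Sara  Physics     13
0    Dana      Bio     20
3    Sara       EE     37
4    Nora     Econ     40
filter rows where hours >= 37:
  student major  hours
3    Sara    EE     37
4    Nora  Econ     40
add column hours_x4 = t['hours'] * 4:
  student major  hours  hours_x4
3    Sara    EE     37       148
4    Nora  Econ     40       160
Taking the sum of column 'hours_x4' gives 308.

308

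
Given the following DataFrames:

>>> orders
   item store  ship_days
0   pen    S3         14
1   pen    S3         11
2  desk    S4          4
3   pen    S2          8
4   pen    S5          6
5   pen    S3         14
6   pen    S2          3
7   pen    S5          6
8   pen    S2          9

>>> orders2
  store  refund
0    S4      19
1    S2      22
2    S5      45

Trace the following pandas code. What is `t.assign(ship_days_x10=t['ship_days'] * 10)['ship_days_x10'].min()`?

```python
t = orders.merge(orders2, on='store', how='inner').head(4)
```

merge on 'store' (how='inner') → 6 rows:
   item store  ship_days  refund
0  desk    S4          4      19
1   pen    S2          8      22
2   pen    S5          6      45
3   pen    S2          3      22
4   pen    S5          6      45
5   pen    S2          9      22
take first 4 rows:
   item store  ship_days  refund
0  desk    S4          4      19
1   pen    S2          8      22
2   pen    S5          6      45
3   pen    S2          3      22
add column ship_days_x10 = t['ship_days'] * 10:
   item store  ship_days  refund  ship_days_x10
0  desk    S4          4      19             40
1   pen    S2          8      22             80
2   pen    S5          6      45             60
3   pen    S2          3      22             30
So min() = 30.

30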